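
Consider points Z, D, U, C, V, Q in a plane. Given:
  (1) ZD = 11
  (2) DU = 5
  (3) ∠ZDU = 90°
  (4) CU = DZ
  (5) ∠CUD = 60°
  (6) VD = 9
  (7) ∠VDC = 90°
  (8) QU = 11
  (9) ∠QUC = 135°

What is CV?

From the given relations: CU = DZ = 11.
Step 1: By the law of cosines on triangle CUD: CD² = 11² + 5² − 2·11·5·cos(60°) = 91, so CD = √91.
Step 2: By the law of cosines on triangle CDV: CV² = √91² + 9² − 2·√91·9·cos(90°) = 172, so CV = 2·√43.

Therefore, the length of CV = 2·√43.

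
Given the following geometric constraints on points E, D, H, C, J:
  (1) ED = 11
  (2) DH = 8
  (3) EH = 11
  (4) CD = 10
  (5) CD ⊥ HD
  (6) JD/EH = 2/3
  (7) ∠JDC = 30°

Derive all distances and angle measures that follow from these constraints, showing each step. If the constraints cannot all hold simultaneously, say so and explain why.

The constraints are consistent.

From the given relations:
  JD = 2/3·EH = 2/3·11 ≈ 7.33

Step 1: From HD = 8, DC = 10, and ∠HDC = 90°, by the law of cosines:
  HC² = HD² + DC² - 2·HD·DC·cos(90°) = 64 + 100 - 0 = 164
  HC = 2·√41

Step 2: From CD = 10, DJ = 7.33, and ∠CDJ = 30°, by the law of cosines:
  CJ² = CD² + DJ² - 2·CD·DJ·cos(30°) = 100 + 53.78 - 127 = 26.76
  CJ ≈ 5.17

Step 3: From ED = 11, EH = 11, DH = 8, by the inverse law of cosines:
  cos(∠DEH) = (ED² + EH² - DH²) / (2·ED·EH)
  ∠DEH = 42.65°

Step 4: From DE = 11, DH = 8, EH = 11, by the inverse law of cosines:
  cos(∠EDH) = (DE² + DH² - EH²) / (2·DE·DH)
  ∠EDH = 68.68°

Step 5: From HD = 8, HE = 11, DE = 11, by the inverse law of cosines:
  cos(∠DHE) = (HD² + HE² - DE²) / (2·HD·HE)
  ∠DHE = 68.68°

Step 6: From HC = 2·√41, HD = 8, CD = 10, by the inverse law of cosines:
  cos(∠CHD) = (HC² + HD² - CD²) / (2·HC·HD)
  ∠CHD = 51.34°

Step 7: From CD = 10, CH = 2·√41, DH = 8, by the inverse law of cosines:
  cos(∠DCH) = (CD² + CH² - DH²) / (2·CD·CH)
  ∠DCH = 38.66°

Step 8: From CD = 10, CJ = 5.17, DJ = 7.33, by the inverse law of cosines:
  cos(∠DCJ) = (CD² + CJ² - DJ²) / (2·CD·CJ)
  ∠DCJ = 45.14°

Step 9: From JC = 5.17, JD = 7.33, CD = 10, by the inverse law of cosines:
  cos(∠CJD) = (JC² + JD² - CD²) / (2·JC·JD)
  ∠CJD = 104.86°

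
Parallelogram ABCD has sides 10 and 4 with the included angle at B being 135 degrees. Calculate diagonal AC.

Using the law of cosines:
d^2 = 10^2 + 4^2 - 2(10)(4)cos(135 degrees)
d^2 = 100 + 16 - 80*-sqrt(2)/2
d^2 = 40*sqrt(2) + 116
d = 2*sqrt(10*sqrt(2) + 29)

2*sqrt(10*sqrt(2) + 29)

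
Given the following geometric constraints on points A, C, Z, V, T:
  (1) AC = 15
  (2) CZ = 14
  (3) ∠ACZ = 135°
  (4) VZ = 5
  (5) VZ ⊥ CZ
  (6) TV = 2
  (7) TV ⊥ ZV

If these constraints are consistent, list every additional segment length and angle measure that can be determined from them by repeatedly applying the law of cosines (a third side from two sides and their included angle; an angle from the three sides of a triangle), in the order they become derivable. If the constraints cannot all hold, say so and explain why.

The constraints are consistent. Derivable facts, in order:
After 1 step:
- AZ ≈ 26.8
- CV ≈ 14.87
- ZT = √29
After 2 steps:
- ∠AZC = 23.32°
- ∠CAZ = 21.68°
- ∠CVZ = 70.35°
- ∠TZV = 21.8°
- ∠VCZ = 19.65°
- ∠VTZ = 68.2°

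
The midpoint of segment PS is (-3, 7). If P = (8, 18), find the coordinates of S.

Using the midpoint formula: M = ((x1 + x2)/2, (y1 + y2)/2)
We know M = (-3, 7) and P = (8, 18)
For x: -3 = (8 + x2)/2, so x2 = 2*-3 - 8 = -14
For y: 7 = (18 + y2)/2, so y2 = 2*7 - 18 = -4
S = (-14, -4)

(-14, -4)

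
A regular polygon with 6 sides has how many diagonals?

Each of the 6 vertices connects to 3 non-adjacent vertices via diagonals.
Total connections = 6 × 3 = 18, but each diagonal is counted twice.
Number of diagonals = 18 / 2 = 9.

9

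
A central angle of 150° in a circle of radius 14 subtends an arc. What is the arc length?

Arc length = 2πr × θ/360
= 2π × 14 × 5/12
= 35*pi/3

35*pi/3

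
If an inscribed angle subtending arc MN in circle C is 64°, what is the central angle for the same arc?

Central angle = 2 × 64° = 128° (inscribed angle theorem).

128°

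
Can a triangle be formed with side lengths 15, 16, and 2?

Sort the sides: 2, 15, 16.
It suffices to check that the sum of the two smallest exceeds the largest:
2 + 15 = 17 > 16. ✓
Yes, a valid triangle can be formed.

Yes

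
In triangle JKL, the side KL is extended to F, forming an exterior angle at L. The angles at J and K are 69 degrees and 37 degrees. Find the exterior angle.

By the exterior angle theorem, an exterior angle of a triangle equals the sum of the two remote interior angles.
Exterior angle = angle J + angle K
Exterior angle = 69 + 37 = 106 degrees

106 degrees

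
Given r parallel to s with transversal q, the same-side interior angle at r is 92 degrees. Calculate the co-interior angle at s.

Co-interior (same-side interior) angles are between the parallel lines on the same side of the transversal.
Unlike corresponding or alternate interior angles, they are supplementary rather than equal.
So the angle = 180 - 92 = 88 degrees.

88 degrees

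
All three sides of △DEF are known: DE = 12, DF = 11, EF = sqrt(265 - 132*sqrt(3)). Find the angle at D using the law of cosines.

By the inverse law of cosines: cos(D) = (DE² + DF² - EF²) / (2 × DE × DF)
cos(D) = (12² + 11² - (sqrt(265 - 132*sqrt(3)))²) / (2 × 12 × 11)
cos(D) = (144 + 121 - (265 - 132*sqrt(3))) / 264
cos(D) = sqrt(3)/2
D = arccos(sqrt(3)/2) = 30°

30°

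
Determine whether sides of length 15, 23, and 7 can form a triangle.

Check the triangle inequality: 15 + 7 = 22 ≤ 23.
Since the sum of two sides does not exceed the third, no triangle can be formed.

No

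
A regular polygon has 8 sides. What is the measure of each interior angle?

Each interior angle of a regular n-gon is (n - 2) * 180 / n.
For n = 8: (8 - 2) * 180 / 8 = 1080/8 = 135 degrees.

135 degrees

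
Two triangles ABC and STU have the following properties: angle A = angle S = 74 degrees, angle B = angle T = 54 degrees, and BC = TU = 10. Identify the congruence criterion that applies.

The given information provides:
angle A = angle S = 74 degrees, angle B = angle T = 54 degrees, and BC = TU = 10
This matches the AAS congruence theorem.
Two pairs of corresponding angles and a non-included side are equal (Angle-Angle-Side).

AAS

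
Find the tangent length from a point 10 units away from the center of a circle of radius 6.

tangent = √(d² - r²) = √(10² - 6²) = √(100 - 36) = √64 = 8

8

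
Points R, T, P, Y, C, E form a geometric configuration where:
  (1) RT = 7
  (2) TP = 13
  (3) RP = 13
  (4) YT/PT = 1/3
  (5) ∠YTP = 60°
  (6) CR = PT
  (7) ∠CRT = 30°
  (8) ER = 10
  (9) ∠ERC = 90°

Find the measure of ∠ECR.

From the given relations: CR = PT = 13.
Step 1: By the law of cosines on triangle CRE: CE² = 13² + 10² − 2·13·10·cos(90°) = 269, so CE ≈ 16.4.
Step 2: By the inverse law of cosines on triangle ECR: cos(∠ECR) = (16.4² + 13² − 10²) / (2·16.4·13) = 338/426.43 = 0.7926, so ∠ECR = 37.57°.

Therefore, the measure of angle ∠ECR = 37.57°.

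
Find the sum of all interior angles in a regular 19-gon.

The sum of interior angles of an n-sided polygon is (n - 2) * 180.
For n = 19: (19 - 2) * 180 = 17 * 180 = 3060 degrees.

3060 degrees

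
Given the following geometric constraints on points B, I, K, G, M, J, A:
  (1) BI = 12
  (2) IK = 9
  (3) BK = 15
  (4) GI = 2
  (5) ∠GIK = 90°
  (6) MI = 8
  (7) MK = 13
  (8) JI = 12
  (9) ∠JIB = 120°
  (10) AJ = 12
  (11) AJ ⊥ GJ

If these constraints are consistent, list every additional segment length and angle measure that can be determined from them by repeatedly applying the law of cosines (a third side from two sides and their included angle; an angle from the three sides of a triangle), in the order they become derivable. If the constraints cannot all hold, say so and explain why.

The constraints are consistent. Derivable facts, in order:
After 1 step:
- BJ = 12·√3
- KG = √85
- ∠BIK = 90°
- ∠BKI = 53.13°
- ∠IBK = 36.87°
- ∠IKM = 37.36°
- ∠IMK = 43.05°
- ∠KIM = 99.59°
After 2 steps:
- ∠BJI = 30°
- ∠GKI = 12.53°
- ∠IBJ = 30°
- ∠IGK = 77.47°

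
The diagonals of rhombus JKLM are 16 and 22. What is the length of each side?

The diagonals of a rhombus bisect each other at right angles.
Half-diagonals: 16/2 = 8 and 22/2 = 11
side = sqrt(8^2 + 11^2)
side = sqrt(64 + 121)
side = sqrt(185)

sqrt(185)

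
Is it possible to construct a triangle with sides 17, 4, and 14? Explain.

Sort the sides: 4, 14, 17.
It suffices to check that the sum of the two smallest exceeds the largest:
4 + 14 = 18 > 17. ✓
Yes, a valid triangle can be formed.

Yes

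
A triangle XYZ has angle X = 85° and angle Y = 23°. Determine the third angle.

By the triangle angle sum property, the three interior angles of any triangle add up to 180°.
We know angle X = 85° and angle Y = 23°, so their sum is 108°.
Therefore angle Z = 180° - 108° = 72°.

72 degrees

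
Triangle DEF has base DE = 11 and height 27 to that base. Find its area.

A triangle's area is half the area of a rectangle with the same base and height.
Area = (1/2) * 11 * 27 = 297/2.

297/2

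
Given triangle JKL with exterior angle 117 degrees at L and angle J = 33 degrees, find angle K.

angle K = 117 - 33 = 84 degrees (exterior angle theorem).

84 degrees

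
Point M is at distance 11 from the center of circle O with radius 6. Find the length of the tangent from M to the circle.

Let T be the point of tangency. Then OT ⊥ MT (radius ⊥ tangent).
In right triangle OTM: OM² = OT² + MT²
11² = 6² + MT²
MT² = 85, MT = sqrt(85)

sqrt(85)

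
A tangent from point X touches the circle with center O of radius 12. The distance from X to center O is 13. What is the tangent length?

Let T be the point of tangency. Then OT ⊥ XT (radius ⊥ tangent).
In right triangle OTX: OX² = OT² + XT²
13² = 12² + XT²
XT² = 25, XT = 5

5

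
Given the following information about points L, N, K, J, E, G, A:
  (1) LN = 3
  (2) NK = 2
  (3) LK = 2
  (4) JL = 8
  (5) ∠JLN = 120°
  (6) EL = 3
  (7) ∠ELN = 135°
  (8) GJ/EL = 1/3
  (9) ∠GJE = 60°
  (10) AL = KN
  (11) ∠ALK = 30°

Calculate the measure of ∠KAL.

From the given relations: AL = KN = 2.
Step 1: By the law of cosines on triangle ALK: AK² = 2² + 2² − 2·2·2·cos(30°) = 1.07, so AK ≈ 1.04.
Step 2: By the inverse law of cosines on triangle KAL: cos(∠KAL) = (1.04² + 2² − 2²) / (2·1.04·2) = 1.07/4.14 = 0.2588, so ∠KAL = 75°.

Therefore, the measure of angle ∠KAL = 75°.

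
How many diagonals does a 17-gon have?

Each of the 17 vertices connects to 14 non-adjacent vertices via diagonals.
Total connections = 17 × 14 = 238, but each diagonal is counted twice.
Number of diagonals = 238 / 2 = 119.

119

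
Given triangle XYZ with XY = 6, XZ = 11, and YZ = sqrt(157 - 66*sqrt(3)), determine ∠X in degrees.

By the inverse law of cosines: cos(X) = (XY² + XZ² - YZ²) / (2 × XY × XZ)
cos(X) = (6² + 11² - (sqrt(157 - 66*sqrt(3)))²) / (2 × 6 × 11)
cos(X) = (36 + 121 - (157 - 66*sqrt(3))) / 132
cos(X) = sqrt(3)/2
X = arccos(sqrt(3)/2) = 30°

30°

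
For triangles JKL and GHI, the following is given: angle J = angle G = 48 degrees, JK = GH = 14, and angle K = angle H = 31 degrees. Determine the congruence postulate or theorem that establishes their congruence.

Consider the given information: angle J = angle G = 48 degrees, JK = GH = 14, and angle K = angle H = 31 degrees
This is not AAS or HL: AAS requires two angles and a non-included side. HL only applies to right triangles with matching hypotenuse and leg.
The correct criterion is ASA. Two pairs of corresponding angles and the included side are equal (Angle-Side-Angle).

ASA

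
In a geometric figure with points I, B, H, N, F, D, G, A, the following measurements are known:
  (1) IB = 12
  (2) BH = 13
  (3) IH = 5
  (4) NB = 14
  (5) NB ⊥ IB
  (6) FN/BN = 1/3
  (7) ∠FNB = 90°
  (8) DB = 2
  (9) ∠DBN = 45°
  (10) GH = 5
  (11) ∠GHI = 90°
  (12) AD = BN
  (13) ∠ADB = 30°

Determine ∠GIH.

Step 1: By the law of cosines on triangle IHG: IG² = 5² + 5² − 2·5·5·cos(90°) = 50, so IG = 5·√2.
Step 2: By the inverse law of cosines on triangle GIH: cos(∠GIH) = ((5·√2)² + 5² − 5²) / (2·5·√2·5) = 50/70.71 = 0.7071, so ∠GIH = 45°.

Therefore, the measure of angle ∠GIH = 45°.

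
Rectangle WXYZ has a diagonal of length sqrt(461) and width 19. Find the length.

Using the Pythagorean theorem: d^2 = a^2 + b^2
b^2 = d^2 - a^2
b^2 = 461 - 361
b^2 = 100
b = sqrt(100) = 10

10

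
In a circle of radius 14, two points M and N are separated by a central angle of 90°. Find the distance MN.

Drop a perpendicular from the center to the chord, bisecting both the chord and the central angle.
Each half-chord = r sin(θ/2) = 14 sin(45°).
The full chord = 2 × 14 × sin(45°) = 14*sqrt(2).

14*sqrt(2)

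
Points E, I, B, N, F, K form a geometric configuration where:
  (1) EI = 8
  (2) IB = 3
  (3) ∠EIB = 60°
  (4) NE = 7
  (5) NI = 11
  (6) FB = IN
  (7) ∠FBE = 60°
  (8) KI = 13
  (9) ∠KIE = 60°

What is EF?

From the given relations: FB = IN = 11.
Step 1: By the law of cosines on triangle BIE: BE² = 3² + 8² − 2·3·8·cos(60°) = 49, so BE = 7.
Step 2: By the law of cosines on triangle EBF: EF² = 7² + 11² − 2·7·11·cos(60°) = 93, so EF = √93.

Therefore, the length of EF = √93.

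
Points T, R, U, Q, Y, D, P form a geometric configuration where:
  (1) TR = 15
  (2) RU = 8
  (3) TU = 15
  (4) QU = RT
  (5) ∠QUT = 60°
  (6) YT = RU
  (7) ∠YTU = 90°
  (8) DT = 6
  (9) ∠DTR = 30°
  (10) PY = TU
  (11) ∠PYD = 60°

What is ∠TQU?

From the given relations: QU = RT = 15.
Step 1: By the law of cosines on triangle QUT: QT² = 15² + 15² − 2·15·15·cos(60°) = 225, so QT = 15.
Step 2: By the inverse law of cosines on triangle TQU: cos(∠TQU) = (15² + 15² − 15²) / (2·15·15) = 225/450 = 0.5, so ∠TQU = 60°.

Therefore, the measure of angle ∠TQU = 60°.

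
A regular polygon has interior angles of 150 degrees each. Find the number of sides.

The exterior angle is the supplement of the interior angle: 180 - 150 = 30 degrees.
Since the exterior angles of any convex polygon sum to 360 degrees, the number of sides is 360 / 30 = 12.

12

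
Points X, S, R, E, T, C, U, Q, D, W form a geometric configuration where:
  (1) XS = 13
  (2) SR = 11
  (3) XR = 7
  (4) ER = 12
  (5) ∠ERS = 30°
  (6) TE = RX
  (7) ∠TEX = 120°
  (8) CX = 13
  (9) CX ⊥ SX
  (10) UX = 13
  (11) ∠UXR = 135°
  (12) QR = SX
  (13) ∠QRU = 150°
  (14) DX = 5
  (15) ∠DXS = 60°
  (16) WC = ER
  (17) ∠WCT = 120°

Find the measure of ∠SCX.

Step 1: By the law of cosines on triangle CXS: CS² = 13² + 13² − 2·13·13·cos(90°) = 338, so CS = 13·√2.
Step 2: By the inverse law of cosines on triangle SCX: cos(∠SCX) = ((13·√2)² + 13² − 13²) / (2·13·√2·13) = 338/478 = 0.7071, so ∠SCX = 45°.

Therefore, the measure of angle ∠SCX = 45°.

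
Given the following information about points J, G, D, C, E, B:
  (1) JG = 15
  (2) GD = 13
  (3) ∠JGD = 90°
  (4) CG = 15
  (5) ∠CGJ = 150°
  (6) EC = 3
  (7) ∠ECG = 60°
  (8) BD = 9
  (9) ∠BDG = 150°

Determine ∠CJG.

Step 1: By the law of cosines on triangle JGC: JC² = 15² + 15² − 2·15·15·cos(150°) = 839.71, so JC ≈ 28.98.
Step 2: By the inverse law of cosines on triangle CJG: cos(∠CJG) = (28.98² + 15² − 15²) / (2·28.98·15) = 839.71/869.33 = 0.9659, so ∠CJG = 15°.

Therefore, the measure of angle ∠CJG = 15°.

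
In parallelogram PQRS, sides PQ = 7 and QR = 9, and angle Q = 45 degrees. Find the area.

The area of a parallelogram equals the product of two adjacent sides times the sine of the included angle.
This is because the height equals 9 * sin(45°) = 9*sqrt(2)/2.
Area = 7 * 9*sqrt(2)/2 = 63*sqrt(2)/2

63*sqrt(2)/2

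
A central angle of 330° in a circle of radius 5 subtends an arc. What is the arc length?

The full circumference is 2πr = 2π(5) = 10*pi.
The arc spans 330° out of 360°, which is a fraction of 11/12.
Arc length = 10*pi × 11/12 = 55*pi/6.

55*pi/6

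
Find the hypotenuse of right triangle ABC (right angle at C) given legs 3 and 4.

AB = sqrt(3^2 + 4^2) = sqrt(25) = 5

5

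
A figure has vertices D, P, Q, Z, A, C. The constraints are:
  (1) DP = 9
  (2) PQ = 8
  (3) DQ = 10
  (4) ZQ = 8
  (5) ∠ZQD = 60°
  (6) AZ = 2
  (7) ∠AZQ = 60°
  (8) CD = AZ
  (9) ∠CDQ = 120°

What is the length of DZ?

Step 1: By the law of cosines on triangle DQZ: DZ² = 10² + 8² − 2·10·8·cos(60°) = 84, so DZ = 2·√21.

Therefore, the length of DZ = 2·√21.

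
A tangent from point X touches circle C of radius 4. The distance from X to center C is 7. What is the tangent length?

tangent = √(d² - r²) = √(7² - 4²) = √(49 - 16) = √33 = sqrt(33)

sqrt(33)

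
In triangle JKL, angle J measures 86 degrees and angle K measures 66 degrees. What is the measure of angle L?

angle L = 180 - 86 - 66 = 28 degrees.

28 degrees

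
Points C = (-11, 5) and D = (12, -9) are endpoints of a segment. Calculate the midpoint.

M = ((x₁ + x₂)/2, (y₁ + y₂)/2)
= ((-11 + 12)/2, (5 + -9)/2)
= (1/2, -4/2) = (1/2, -2)

(1/2, -2)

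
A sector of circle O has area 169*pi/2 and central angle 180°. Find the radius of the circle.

The sector covers 180°/360° = 1/2 of the full circle.
Full circle area = 169*pi/2 / 1/2 = 169*pi.
Since full area = πr², we get r² = 169*pi/π = 169, so r = 13.

13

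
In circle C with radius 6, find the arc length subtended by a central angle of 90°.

Arc length = 2πr × θ/360
= 2π × 6 × 1/4
= 3*pi

3*pi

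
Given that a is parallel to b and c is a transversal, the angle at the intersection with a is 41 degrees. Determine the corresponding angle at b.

Corresponding angles formed by parallel lines and a transversal are equal.
The given angle is 41 degrees.
The corresponding angle = 41 degrees.

41 degrees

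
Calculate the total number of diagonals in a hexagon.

Total line segments between 6 vertices = C(6,2) = 15.
Subtract the 6 sides: 15 - 6 = 9 diagonals.

9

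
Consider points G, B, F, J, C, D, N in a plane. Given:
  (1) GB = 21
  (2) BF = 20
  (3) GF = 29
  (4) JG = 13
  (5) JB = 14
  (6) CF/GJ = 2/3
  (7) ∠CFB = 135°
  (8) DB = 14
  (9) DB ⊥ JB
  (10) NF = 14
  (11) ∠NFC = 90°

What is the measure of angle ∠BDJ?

Step 1: By the law of cosines on triangle DBJ: DJ² = 14² + 14² − 2·14·14·cos(90°) = 392, so DJ = 14·√2.
Step 2: By the inverse law of cosines on triangle BDJ: cos(∠BDJ) = (14² + (14·√2)² − 14²) / (2·14·14·√2) = 392/554.37 = 0.7071, so ∠BDJ = 45°.

Therefore, the measure of angle ∠BDJ = 45°.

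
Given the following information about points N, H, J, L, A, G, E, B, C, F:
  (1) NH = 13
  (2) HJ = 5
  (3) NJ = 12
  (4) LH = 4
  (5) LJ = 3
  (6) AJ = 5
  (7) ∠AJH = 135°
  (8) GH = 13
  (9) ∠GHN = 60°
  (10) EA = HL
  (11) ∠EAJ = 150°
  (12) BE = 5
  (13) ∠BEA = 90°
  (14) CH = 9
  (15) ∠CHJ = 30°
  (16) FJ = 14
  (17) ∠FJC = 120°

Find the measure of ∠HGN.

Step 1: By the law of cosines on triangle GHN: GN² = 13² + 13² − 2·13·13·cos(60°) = 169, so GN = 13.
Step 2: By the inverse law of cosines on triangle HGN: cos(∠HGN) = (13² + 13² − 13²) / (2·13·13) = 169/338 = 0.5, so ∠HGN = 60°.

Therefore, the measure of angle ∠HGN = 60°.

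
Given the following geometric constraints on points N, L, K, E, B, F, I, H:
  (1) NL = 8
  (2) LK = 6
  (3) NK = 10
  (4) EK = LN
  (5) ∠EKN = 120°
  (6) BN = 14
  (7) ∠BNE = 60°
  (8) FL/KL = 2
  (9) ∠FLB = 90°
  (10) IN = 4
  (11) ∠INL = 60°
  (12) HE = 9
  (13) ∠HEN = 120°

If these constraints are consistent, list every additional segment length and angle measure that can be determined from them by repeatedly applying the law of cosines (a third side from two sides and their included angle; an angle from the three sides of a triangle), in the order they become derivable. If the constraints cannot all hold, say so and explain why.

The constraints are consistent. Derivable facts, in order:
After 1 step:
- LI = 4·√3
- NE = 2·√61
- ∠KLN = 90°
- ∠KNL = 36.87°
- ∠LKN = 53.13°
After 2 steps:
- EB ≈ 14.88
- NH ≈ 21.58
- ∠ENK = 26.33°
- ∠ILN = 30°
- ∠KEN = 33.67°
- ∠LIN = 90°
After 3 steps:
- ∠BEN = 54.59°
- ∠EBN = 65.41°
- ∠EHN = 38.82°
- ∠ENH = 21.18°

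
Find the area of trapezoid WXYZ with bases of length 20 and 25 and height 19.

Area = (20 + 25) * 19 / 2 = 855 / 2 = 855/2

855/2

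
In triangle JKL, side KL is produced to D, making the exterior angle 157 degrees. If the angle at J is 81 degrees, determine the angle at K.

The exterior angle theorem states that an exterior angle equals the sum of the two non-adjacent interior angles.
So 157 = 81 + angle K, which gives angle K = 157 - 81 = 76 degrees.

76 degrees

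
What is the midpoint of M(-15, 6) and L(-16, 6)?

The midpoint is the point halfway along the segment.
Move half the horizontal distance: -15 + (-16 - -15)/2 = -15 + -1/2 = -31/2
Move half the vertical distance: 6 + (6 - 6)/2 = 6 + 0/2 = 6
Midpoint = (-31/2, 6)

(-31/2, 6)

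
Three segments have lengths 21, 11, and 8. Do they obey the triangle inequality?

No.
The triangle inequality is violated: 11 + 8 = 19 ≤ 21.
These lengths cannot form a triangle.

No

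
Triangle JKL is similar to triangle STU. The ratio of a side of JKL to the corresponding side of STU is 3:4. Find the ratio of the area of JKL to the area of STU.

Area scales with the square of linear dimensions. If every length is multiplied by 3/4, then the area is multiplied by (3/4)^2 = 9/16.
The area ratio is 9:16.

9:16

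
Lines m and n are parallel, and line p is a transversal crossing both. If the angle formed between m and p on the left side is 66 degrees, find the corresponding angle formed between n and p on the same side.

Corresponding angles are equal: 66 degrees.

66 degrees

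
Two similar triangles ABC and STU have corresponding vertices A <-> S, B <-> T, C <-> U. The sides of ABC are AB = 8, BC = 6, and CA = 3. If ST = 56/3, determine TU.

Since the triangles are similar, the ratio of corresponding sides is constant.
Scale factor k = ST / AB = 56/3 / 8 = 7/3
TU = k * BC = 7/3 * 6 = 14

14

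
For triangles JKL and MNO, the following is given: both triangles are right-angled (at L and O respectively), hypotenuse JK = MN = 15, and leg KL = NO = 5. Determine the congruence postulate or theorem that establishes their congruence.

Consider the given information: both triangles are right-angled (at L and O respectively), hypotenuse JK = MN = 15, and leg KL = NO = 5
This is not SSS or AAS: SSS requires all three pairs of sides, but we don't have that. AAS requires two angles and a non-included side.
The correct criterion is HL. The hypotenuse and one leg of two right triangles are equal (Hypotenuse-Leg).

HL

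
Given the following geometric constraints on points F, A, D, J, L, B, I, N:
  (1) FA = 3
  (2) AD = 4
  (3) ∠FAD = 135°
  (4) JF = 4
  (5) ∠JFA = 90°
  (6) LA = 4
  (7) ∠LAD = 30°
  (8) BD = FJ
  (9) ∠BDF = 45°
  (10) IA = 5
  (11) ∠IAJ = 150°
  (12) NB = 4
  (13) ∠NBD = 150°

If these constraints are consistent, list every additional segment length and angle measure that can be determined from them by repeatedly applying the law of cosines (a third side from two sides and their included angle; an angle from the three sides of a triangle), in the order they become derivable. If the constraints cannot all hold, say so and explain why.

The constraints are consistent. Derivable facts, in order:
After 1 step:
- AJ = 5
- DL ≈ 2.07
- DN ≈ 7.73
- FD ≈ 6.48
After 2 steps:
- FB ≈ 4.62
- JI ≈ 9.66
- ∠ADF = 19.11°
- ∠ADL = 75°
- ∠AFD = 25.89°
- ∠AJF = 36.87°
- ∠ALD = 75°
- ∠BDN = 15°
- ∠BND = 15°
- ∠FAJ = 53.13°
After 3 steps:
- ∠AIJ = 15°
- ∠AJI = 15°
- ∠BFD = 37.77°
- ∠DBF = 97.23°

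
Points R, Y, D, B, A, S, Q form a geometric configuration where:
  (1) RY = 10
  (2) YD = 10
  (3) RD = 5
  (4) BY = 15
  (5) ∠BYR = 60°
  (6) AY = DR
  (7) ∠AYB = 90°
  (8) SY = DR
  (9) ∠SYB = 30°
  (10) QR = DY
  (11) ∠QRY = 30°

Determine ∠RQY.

From the given relations: QR = DY = 10.
Step 1: By the law of cosines on triangle QRY: QY² = 10² + 10² − 2·10·10·cos(30°) = 26.79, so QY ≈ 5.18.
Step 2: By the inverse law of cosines on triangle RQY: cos(∠RQY) = (10² + 5.18² − 10²) / (2·10·5.18) = 26.79/103.53 = 0.2588, so ∠RQY = 75°.

Therefore, the measure of angle ∠RQY = 75°.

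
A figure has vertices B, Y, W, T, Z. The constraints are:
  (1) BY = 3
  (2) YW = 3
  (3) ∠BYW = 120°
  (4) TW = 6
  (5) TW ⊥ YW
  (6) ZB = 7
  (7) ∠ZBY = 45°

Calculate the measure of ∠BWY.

Step 1: By the law of cosines on triangle WYB: WB² = 3² + 3² − 2·3·3·cos(120°) = 27, so WB = 3·√3.
Step 2: By the inverse law of cosines on triangle BWY: cos(∠BWY) = ((3·√3)² + 3² − 3²) / (2·3·√3·3) = 27/31.18 = 0.866, so ∠BWY = 30°.

Therefore, the measure of angle ∠BWY = 30°.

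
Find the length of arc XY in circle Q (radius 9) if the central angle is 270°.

Arc length = 2π(9)(3/4) = 27*pi/2

27*pi/2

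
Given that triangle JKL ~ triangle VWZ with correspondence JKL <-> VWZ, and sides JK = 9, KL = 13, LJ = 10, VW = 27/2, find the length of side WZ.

k = 27/2/9 = 3/2. WZ = 3/2 * 13 = 39/2.

39/2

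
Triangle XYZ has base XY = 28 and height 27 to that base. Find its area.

Area = (1/2) * base * height
Area = (1/2) * 28 * 27
Area = 378

378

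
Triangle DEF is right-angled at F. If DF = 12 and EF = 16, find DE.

DE = sqrt(12^2 + 16^2) = sqrt(400) = 20

20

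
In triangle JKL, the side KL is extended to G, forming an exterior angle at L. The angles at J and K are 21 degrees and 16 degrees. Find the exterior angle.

Exterior angle = 21 + 16 = 37 degrees (exterior angle theorem).

37 degrees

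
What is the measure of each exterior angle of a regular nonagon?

Each exterior angle of a regular n-gon is 360 / n.
For n = 9: 360 / 9 = 40 degrees.

40 degrees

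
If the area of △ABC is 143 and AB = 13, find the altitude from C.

height = 2 * 143 / 13 = 22

22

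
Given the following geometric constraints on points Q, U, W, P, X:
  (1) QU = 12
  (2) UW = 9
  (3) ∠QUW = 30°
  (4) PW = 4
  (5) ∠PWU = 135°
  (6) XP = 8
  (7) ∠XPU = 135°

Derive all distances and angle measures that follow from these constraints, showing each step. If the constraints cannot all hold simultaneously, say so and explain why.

The constraints are consistent.

Step 1: From QU = 12, UW = 9, and ∠QUW = 30°, by the law of cosines:
  QW² = QU² + UW² - 2·QU·UW·cos(30°) = 144 + 81 - 187.1 = 37.94
  QW ≈ 6.16

Step 2: From UW = 9, WP = 4, and ∠UWP = 135°, by the law of cosines:
  UP² = UW² + WP² - 2·UW·WP·cos(135°) = 81 + 16 + 50.91 = 147.9
  UP ≈ 12.16

Step 3: From UP = 12.16, PX = 8, and ∠UPX = 135°, by the law of cosines:
  UX² = UP² + PX² - 2·UP·PX·cos(135°) = 147.9 + 64 + 137.6 = 349.5
  UX ≈ 18.7

Step 4: From QU = 12, QW = 6.16, UW = 9, by the inverse law of cosines:
  cos(∠UQW) = (QU² + QW² - UW²) / (2·QU·QW)
  ∠UQW = 46.94°

Step 5: From UP = 12.16, UW = 9, PW = 4, by the inverse law of cosines:
  cos(∠PUW) = (UP² + UW² - PW²) / (2·UP·UW)
  ∠PUW = 13.45°

Step 6: From WQ = 6.16, WU = 9, QU = 12, by the inverse law of cosines:
  cos(∠QWU) = (WQ² + WU² - QU²) / (2·WQ·WU)
  ∠QWU = 103.06°

Step 7: From PU = 12.16, PW = 4, UW = 9, by the inverse law of cosines:
  cos(∠UPW) = (PU² + PW² - UW²) / (2·PU·PW)
  ∠UPW = 31.55°

Step 8: From UP = 12.16, UX = 18.7, PX = 8, by the inverse law of cosines:
  cos(∠PUX) = (UP² + UX² - PX²) / (2·UP·UX)
  ∠PUX = 17.61°

Step 9: From XP = 8, XU = 18.7, PU = 12.16, by the inverse law of cosines:
  cos(∠PXU) = (XP² + XU² - PU²) / (2·XP·XU)
  ∠PXU = 27.39°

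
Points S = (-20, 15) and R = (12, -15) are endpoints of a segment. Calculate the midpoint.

The midpoint is the point halfway along the segment.
Move half the horizontal distance: -20 + (12 - -20)/2 = -20 + 32/2 = -4
Move half the vertical distance: 15 + (-15 - 15)/2 = 15 + -30/2 = 0
Midpoint = (-4, 0)

(-4, 0)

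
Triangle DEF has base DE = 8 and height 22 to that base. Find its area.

Area = (1/2) * base * height
Area = (1/2) * 8 * 22
Area = 88

88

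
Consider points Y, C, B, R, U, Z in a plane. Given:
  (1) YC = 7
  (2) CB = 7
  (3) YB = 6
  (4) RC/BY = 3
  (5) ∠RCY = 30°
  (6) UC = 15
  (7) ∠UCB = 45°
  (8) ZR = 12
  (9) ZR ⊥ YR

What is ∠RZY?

From the given relations: RC = 3·BY = 3·6 = 18.
Step 1: By the law of cosines on triangle RCY: RY² = 18² + 7² − 2·18·7·cos(30°) = 154.76, so RY ≈ 12.44.
Step 2: By the law of cosines on triangle ZRY: ZY² = 12² + 12.44² − 2·12·12.44·cos(90°) = 298.76, so ZY ≈ 17.28.
Step 3: By the inverse law of cosines on triangle RZY: cos(∠RZY) = (12² + 17.28² − 12.44²) / (2·12·17.28) = 288/414.83 = 0.6943, so ∠RZY = 46.03°.

Therefore, the measure of angle ∠RZY = 46.03°.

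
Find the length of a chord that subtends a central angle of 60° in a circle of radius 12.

Drop a perpendicular from the center to the chord, bisecting both the chord and the central angle.
Each half-chord = r sin(θ/2) = 12 sin(30°).
The full chord = 2 × 12 × sin(30°) = 12.

12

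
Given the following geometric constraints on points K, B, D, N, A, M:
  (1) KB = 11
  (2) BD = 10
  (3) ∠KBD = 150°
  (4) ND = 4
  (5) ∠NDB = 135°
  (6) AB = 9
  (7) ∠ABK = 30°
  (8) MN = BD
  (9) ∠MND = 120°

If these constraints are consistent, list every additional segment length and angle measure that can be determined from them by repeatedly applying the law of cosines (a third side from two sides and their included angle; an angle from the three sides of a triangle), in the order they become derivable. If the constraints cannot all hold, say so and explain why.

The constraints are consistent. Derivable facts, in order:
After 1 step:
- BN ≈ 13.14
- DM = 2·√39
- KA ≈ 5.53
- KD ≈ 20.29
After 2 steps:
- ∠AKB = 54.53°
- ∠BAK = 95.47°
- ∠BDK = 15.73°
- ∠BKD = 14.27°
- ∠BND = 32.57°
- ∠DBN = 12.43°
- ∠DMN = 16.1°
- ∠MDN = 43.9°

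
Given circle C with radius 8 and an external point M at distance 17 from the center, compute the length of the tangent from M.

tangent = √(d² - r²) = √(17² - 8²) = √(289 - 64) = √225 = 15

15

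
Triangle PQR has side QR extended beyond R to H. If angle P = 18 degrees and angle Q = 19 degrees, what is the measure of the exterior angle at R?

Exterior angle = 18 + 19 = 37 degrees (exterior angle theorem).

37 degrees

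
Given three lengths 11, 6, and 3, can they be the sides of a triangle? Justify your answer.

Check the triangle inequality: 6 + 3 = 9 ≤ 11.
Since the sum of two sides does not exceed the third, no triangle can be formed.

No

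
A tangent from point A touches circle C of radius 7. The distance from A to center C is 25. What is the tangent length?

Let T be the point of tangency. Then CT ⊥ AT (radius ⊥ tangent).
In right triangle CTA: CA² = CT² + AT²
25² = 7² + AT²
AT² = 576, AT = 24

24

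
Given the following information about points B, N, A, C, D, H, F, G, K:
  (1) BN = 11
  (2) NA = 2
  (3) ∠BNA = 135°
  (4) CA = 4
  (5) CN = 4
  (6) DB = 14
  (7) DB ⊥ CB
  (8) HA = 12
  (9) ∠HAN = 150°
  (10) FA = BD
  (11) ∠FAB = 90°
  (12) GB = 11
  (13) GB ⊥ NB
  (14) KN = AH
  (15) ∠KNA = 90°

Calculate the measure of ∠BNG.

Step 1: By the law of cosines on triangle NBG: NG² = 11² + 11² − 2·11·11·cos(90°) = 242, so NG = 11·√2.
Step 2: By the inverse law of cosines on triangle BNG: cos(∠BNG) = (11² + (11·√2)² − 11²) / (2·11·11·√2) = 242/342.24 = 0.7071, so ∠BNG = 45°.

Therefore, the measure of angle ∠BNG = 45°.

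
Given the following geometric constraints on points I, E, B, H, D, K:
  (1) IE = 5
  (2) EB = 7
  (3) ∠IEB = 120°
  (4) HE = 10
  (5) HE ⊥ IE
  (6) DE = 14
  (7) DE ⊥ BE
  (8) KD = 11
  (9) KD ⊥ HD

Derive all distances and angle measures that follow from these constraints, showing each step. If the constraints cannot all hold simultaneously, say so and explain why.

The constraints are consistent.

Step 1: From IE = 5, EB = 7, and ∠IEB = 120°, by the law of cosines:
  IB² = IE² + EB² - 2·IE·EB·cos(120°) = 25 + 49 + 35 = 109
  IB = √109

Step 2: From IE = 5, EH = 10, and ∠IEH = 90°, by the law of cosines:
  IH² = IE² + EH² - 2·IE·EH·cos(90°) = 25 + 100 - 0 = 125
  IH = 5·√5

Step 3: From BE = 7, ED = 14, and ∠BED = 90°, by the law of cosines:
  BD² = BE² + ED² - 2·BE·ED·cos(90°) = 49 + 196 - 0 = 245
  BD = 7·√5

Step 4: From IB = √109, IE = 5, BE = 7, by the inverse law of cosines:
  cos(∠BIE) = (IB² + IE² - BE²) / (2·IB·IE)
  ∠BIE = 35.5°

Step 5: From IE = 5, IH = 5·√5, EH = 10, by the inverse law of cosines:
  cos(∠EIH) = (IE² + IH² - EH²) / (2·IE·IH)
  ∠EIH = 63.43°

Step 6: From BD = 7·√5, BE = 7, DE = 14, by the inverse law of cosines:
  cos(∠DBE) = (BD² + BE² - DE²) / (2·BD·BE)
  ∠DBE = 63.43°

Step 7: From BE = 7, BI = √109, EI = 5, by the inverse law of cosines:
  cos(∠EBI) = (BE² + BI² - EI²) / (2·BE·BI)
  ∠EBI = 24.5°

Step 8: From HE = 10, HI = 5·√5, EI = 5, by the inverse law of cosines:
  cos(∠EHI) = (HE² + HI² - EI²) / (2·HE·HI)
  ∠EHI = 26.57°

Step 9: From DB = 7·√5, DE = 14, BE = 7, by the inverse law of cosines:
  cos(∠BDE) = (DB² + DE² - BE²) / (2·DB·DE)
  ∠BDE = 26.57°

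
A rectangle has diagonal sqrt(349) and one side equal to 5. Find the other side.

b = sqrt(d^2 - a^2) = sqrt(349 - 25) = sqrt(324) = 18

18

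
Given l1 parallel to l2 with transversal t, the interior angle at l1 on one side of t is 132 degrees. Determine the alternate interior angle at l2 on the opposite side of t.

Alternate interior angles formed by parallel lines and a transversal are equal.
The given angle is 132 degrees.
The alternate interior angle = 132 degrees.

132 degrees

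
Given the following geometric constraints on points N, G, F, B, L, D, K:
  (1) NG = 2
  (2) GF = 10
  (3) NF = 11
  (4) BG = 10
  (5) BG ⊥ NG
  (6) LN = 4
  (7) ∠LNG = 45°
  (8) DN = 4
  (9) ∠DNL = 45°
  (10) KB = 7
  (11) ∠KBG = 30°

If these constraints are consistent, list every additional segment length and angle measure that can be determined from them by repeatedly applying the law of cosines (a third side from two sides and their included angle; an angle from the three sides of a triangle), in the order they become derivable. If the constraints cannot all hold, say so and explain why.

The constraints are consistent. Derivable facts, in order:
After 1 step:
- GK ≈ 5.27
- GL ≈ 2.95
- LD ≈ 3.06
- NB = 2·√26
- ∠FGN = 115.15°
- ∠FNG = 55.38°
- ∠GFN = 9.47°
After 2 steps:
- ∠BGK = 41.63°
- ∠BKG = 108.37°
- ∠BNG = 78.69°
- ∠DLN = 67.5°
- ∠GBN = 11.31°
- ∠GLN = 28.68°
- ∠LDN = 67.5°
- ∠LGN = 106.32°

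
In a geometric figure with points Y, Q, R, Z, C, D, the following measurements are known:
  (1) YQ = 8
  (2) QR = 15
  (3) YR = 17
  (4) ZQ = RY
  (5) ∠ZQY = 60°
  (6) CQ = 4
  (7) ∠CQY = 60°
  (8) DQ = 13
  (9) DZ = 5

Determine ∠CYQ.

Step 1: By the law of cosines on triangle YQC: YC² = 8² + 4² − 2·8·4·cos(60°) = 48, so YC = 4·√3.
Step 2: By the inverse law of cosines on triangle CYQ: cos(∠CYQ) = ((4·√3)² + 8² − 4²) / (2·4·√3·8) = 96/110.85 = 0.866, so ∠CYQ = 30°.

Therefore, the measure of angle ∠CYQ = 30°.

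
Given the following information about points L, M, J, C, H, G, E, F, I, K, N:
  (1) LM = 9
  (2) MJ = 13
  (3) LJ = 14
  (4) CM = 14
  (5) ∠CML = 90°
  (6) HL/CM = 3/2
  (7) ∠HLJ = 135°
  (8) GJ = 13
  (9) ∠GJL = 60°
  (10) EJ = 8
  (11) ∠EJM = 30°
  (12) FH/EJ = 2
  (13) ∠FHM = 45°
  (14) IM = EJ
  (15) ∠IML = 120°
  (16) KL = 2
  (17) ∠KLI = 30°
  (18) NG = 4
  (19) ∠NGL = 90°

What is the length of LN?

Step 1: By the law of cosines on triangle LJG: LG² = 14² + 13² − 2·14·13·cos(60°) = 183, so LG = √183.
Step 2: By the law of cosines on triangle LGN: LN² = √183² + 4² − 2·√183·4·cos(90°) = 199, so LN = √199.

Therefore, the length of LN = √199.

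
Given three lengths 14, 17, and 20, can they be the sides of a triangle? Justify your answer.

For three segments to close into a triangle, no single side can be as long as the other two combined.
The longest side is 20, and 14 + 17 = 31 > 20.
A triangle can be formed.

Yes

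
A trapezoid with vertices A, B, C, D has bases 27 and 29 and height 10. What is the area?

A trapezoid's area equals the midsegment times the height.
The midsegment is (27 + 29) / 2 = 28.
Area = 28 * 10 = 280.

280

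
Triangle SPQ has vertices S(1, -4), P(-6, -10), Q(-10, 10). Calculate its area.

Using the Shoelace formula for a triangle:
Area = (1/2)|x0(y1 - y2) + x1(y2 - y0) + x2(y0 - y1)|
Area = (1/2)|1(-10 - 10) + -6(10 - -4) + -10(-4 - -10)|
Area = (1/2)|-20 + -84 + -60|
Area = (1/2)|-164|
Area = (1/2)(164)
Area = 82

82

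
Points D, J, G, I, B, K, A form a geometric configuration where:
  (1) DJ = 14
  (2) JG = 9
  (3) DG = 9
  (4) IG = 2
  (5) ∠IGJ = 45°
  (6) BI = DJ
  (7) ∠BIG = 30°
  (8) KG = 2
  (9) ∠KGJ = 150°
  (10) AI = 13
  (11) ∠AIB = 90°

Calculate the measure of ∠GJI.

Step 1: By the law of cosines on triangle JGI: JI² = 9² + 2² − 2·9·2·cos(45°) = 59.54, so JI ≈ 7.72.
Step 2: By the inverse law of cosines on triangle GJI: cos(∠GJI) = (9² + 7.72² − 2²) / (2·9·7.72) = 136.54/138.9 = 0.9831, so ∠GJI = 10.56°.

Therefore, the measure of angle ∠GJI = 10.56°.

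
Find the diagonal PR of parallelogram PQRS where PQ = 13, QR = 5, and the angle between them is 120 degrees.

The diagonal of a parallelogram can be found by treating two adjacent sides and the diagonal as a triangle.
Applying the law of cosines with sides 13, 5 and included angle 120°:
d^2 = 169 + 25 - 130*cos(120°) = 259
d = sqrt(259)

sqrt(259)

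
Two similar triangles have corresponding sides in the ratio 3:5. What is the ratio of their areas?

Area scales with the square of linear dimensions. If every length is multiplied by 3/5, then the area is multiplied by (3/5)^2 = 9/25.
The area ratio is 9:25.

9:25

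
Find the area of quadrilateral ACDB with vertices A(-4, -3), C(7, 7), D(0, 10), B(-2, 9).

Shoelace: sum of cross terms = 125, Area = (1/2)|125| = 125/2

125/2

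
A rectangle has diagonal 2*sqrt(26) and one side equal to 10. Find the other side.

Using the Pythagorean theorem: d^2 = a^2 + b^2
b^2 = d^2 - a^2
b^2 = 104 - 100
b^2 = 4
b = sqrt(4) = 2

2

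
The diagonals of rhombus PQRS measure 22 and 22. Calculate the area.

The diagonals of a rhombus divide it into four right triangles.
Each triangle has legs 22/ 2 = 11 and 22/2 = 11, so each has area (1/2)*11*11 = 121/2.
Four such triangles give total area = (d1 * d2) / 2 = 242.

242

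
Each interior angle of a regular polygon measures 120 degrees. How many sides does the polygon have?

Exterior angle = 180 - 120 = 60. n = 360 / 60 = 6.

6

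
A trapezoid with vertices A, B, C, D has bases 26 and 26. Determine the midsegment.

The midsegment (median) of a trapezoid connects the midpoints of the non-parallel sides.
Its length is the average of the two bases: (26 + 26) / 2 = 26.

26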